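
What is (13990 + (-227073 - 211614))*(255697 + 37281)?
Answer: -124426877666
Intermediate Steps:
(13990 + (-227073 - 211614))*(255697 + 37281) = (13990 - 438687)*292978 = -424697*292978 = -124426877666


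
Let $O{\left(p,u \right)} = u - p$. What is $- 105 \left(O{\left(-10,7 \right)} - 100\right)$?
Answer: $8715$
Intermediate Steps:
$- 105 \left(O{\left(-10,7 \right)} - 100\right) = - 105 \left(\left(7 - -10\right) - 100\right) = - 105 \left(\left(7 + 10\right) - 100\right) = - 105 \left(17 - 100\right) = \left(-105\right) \left(-83\right) = 8715$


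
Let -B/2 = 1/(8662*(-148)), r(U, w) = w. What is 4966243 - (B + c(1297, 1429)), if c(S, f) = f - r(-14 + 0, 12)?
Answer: 3182393888087/640988 ≈ 4.9648e+6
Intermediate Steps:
c(S, f) = -12 + f (c(S, f) = f - 1*12 = f - 12 = -12 + f)
B = 1/640988 (B = -2/(8662*(-148)) = -2/(-1281976) = -2*(-1/1281976) = 1/640988 ≈ 1.5601e-6)
4966243 - (B + c(1297, 1429)) = 4966243 - (1/640988 + (-12 + 1429)) = 4966243 - (1/640988 + 1417) = 4966243 - 1*908279997/640988 = 4966243 - 908279997/640988 = 3182393888087/640988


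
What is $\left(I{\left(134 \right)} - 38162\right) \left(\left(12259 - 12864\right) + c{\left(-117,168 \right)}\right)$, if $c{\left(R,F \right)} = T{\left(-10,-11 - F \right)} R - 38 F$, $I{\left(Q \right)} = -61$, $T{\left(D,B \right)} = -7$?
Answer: $235835910$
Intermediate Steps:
$c{\left(R,F \right)} = - 38 F - 7 R$ ($c{\left(R,F \right)} = - 7 R - 38 F = - 38 F - 7 R$)
$\left(I{\left(134 \right)} - 38162\right) \left(\left(12259 - 12864\right) + c{\left(-117,168 \right)}\right) = \left(-61 - 38162\right) \left(\left(12259 - 12864\right) - 5565\right) = - 38223 \left(-605 + \left(-6384 + 819\right)\right) = - 38223 \left(-605 - 5565\right) = \left(-38223\right) \left(-6170\right) = 235835910$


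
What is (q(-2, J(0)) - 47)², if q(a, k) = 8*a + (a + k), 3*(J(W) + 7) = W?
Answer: 5184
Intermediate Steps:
J(W) = -7 + W/3
q(a, k) = k + 9*a
(q(-2, J(0)) - 47)² = (((-7 + (⅓)*0) + 9*(-2)) - 47)² = (((-7 + 0) - 18) - 47)² = ((-7 - 18) - 47)² = (-25 - 47)² = (-72)² = 5184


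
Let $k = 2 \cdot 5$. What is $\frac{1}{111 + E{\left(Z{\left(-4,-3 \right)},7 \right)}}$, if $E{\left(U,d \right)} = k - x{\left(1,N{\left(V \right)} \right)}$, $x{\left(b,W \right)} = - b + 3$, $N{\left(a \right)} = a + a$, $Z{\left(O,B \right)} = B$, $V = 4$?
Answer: $\frac{1}{119} \approx 0.0084034$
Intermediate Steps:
$N{\left(a \right)} = 2 a$
$x{\left(b,W \right)} = 3 - b$
$k = 10$
$E{\left(U,d \right)} = 8$ ($E{\left(U,d \right)} = 10 - \left(3 - 1\right) = 10 - 2 = 8$)
$\frac{1}{111 + E{\left(Z{\left(-4,-3 \right)},7 \right)}} = \frac{1}{111 + 8} = \frac{1}{119}$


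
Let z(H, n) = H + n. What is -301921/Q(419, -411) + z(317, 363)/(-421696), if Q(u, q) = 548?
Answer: -3978726583/7221544 ≈ -550.95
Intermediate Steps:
-301921/Q(419, -411) + z(317, 363)/(-421696) = -301921/548 + (317 + 363)/(-421696) = -301921*1/548 + 680*(-1/421696) = -301921/548 - 85/52712 = -3978726583/7221544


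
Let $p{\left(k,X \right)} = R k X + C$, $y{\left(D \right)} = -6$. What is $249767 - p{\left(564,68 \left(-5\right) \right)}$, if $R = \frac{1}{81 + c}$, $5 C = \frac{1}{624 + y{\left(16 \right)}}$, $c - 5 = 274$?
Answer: $\frac{773425969}{3090} \approx 2.503 \cdot 10^{5}$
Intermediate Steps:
$c = 279$ ($c = 5 + 274 = 279$)
$C = \frac{1}{3090}$ ($C = \frac{1}{5 \left(624 - 6\right)} = \frac{1}{5 \cdot 618} = \frac{1}{5} \cdot \frac{1}{618} = \frac{1}{3090} \approx 0.00032362$)
$R = \frac{1}{360}$ ($R = \frac{1}{81 + 279} = \frac{1}{360} \approx 0.0027778$)
$p{\left(k,X \right)} = \frac{1}{3090} + \frac{X k}{360}$ ($p{\left(k,X \right)} = \frac{k}{360} X + \frac{1}{3090} = \frac{X k}{360} + \frac{1}{3090} = \frac{1}{3090} + \frac{X k}{360}$)
$249767 - p{\left(564,68 \left(-5\right) \right)} = 249767 - \left(\frac{1}{3090} + \frac{1}{360} \cdot 68 \left(-5\right) 564\right) = 249767 - \left(\frac{1}{3090} + \frac{1}{360} \left(-340\right) 564\right) = 249767 - \left(\frac{1}{3090} - \frac{1598}{3}\right) = 249767 - - \frac{1645939}{3090} = 249767 + \frac{1645939}{3090} = \frac{773425969}{3090}$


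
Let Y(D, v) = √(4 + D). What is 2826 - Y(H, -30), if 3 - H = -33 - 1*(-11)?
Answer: 2826 - √29 ≈ 2820.6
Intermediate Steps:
H = 25 (H = 3 - (-33 - 1*(-11)) = 3 - (-33 + 11) = 3 - 1*(-22) = 3 + 22 = 25)
2826 - Y(H, -30) = 2826 - √(4 + 25) = 2826 - √29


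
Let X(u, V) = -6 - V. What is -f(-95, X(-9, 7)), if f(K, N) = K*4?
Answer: 380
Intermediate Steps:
f(K, N) = 4*K
-f(-95, X(-9, 7)) = -4*(-95) = -1*(-380) = 380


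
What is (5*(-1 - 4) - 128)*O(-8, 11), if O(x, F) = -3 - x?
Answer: -765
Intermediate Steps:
(5*(-1 - 4) - 128)*O(-8, 11) = (5*(-1 - 4) - 128)*(-3 - 1*(-8)) = (5*(-5) - 128)*(-3 + 8) = (-25 - 128)*5 = -153*5 = -765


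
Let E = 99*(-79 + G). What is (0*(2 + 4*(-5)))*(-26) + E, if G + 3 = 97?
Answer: 1485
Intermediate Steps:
G = 94 (G = -3 + 97 = 94)
E = 1485 (E = 99*(-79 + 94) = 99*15 = 1485)
(0*(2 + 4*(-5)))*(-26) + E = (0*(2 + 4*(-5)))*(-26) + 1485 = (0*(2 - 20))*(-26) + 1485 = (0*(-18))*(-26) + 1485 = 0*(-26) + 1485 = 0 + 1485 = 1485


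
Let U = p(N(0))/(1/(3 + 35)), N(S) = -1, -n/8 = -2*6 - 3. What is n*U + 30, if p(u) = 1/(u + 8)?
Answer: 4770/7 ≈ 681.43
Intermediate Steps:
n = 120 (n = -8*(-2*6 - 3) = -8*(-12 - 3) = -8*(-15) = 120)
p(u) = 1/(8 + u)
U = 38/7 (U = 1/((8 - 1)*(1/(3 + 35))) = 1/(7*(1/38)) = (⅐)*38 = 38/7 ≈ 5.4286)
n*U + 30 = 120*(38/7) + 30 = 4560/7 + 30 = 4770/7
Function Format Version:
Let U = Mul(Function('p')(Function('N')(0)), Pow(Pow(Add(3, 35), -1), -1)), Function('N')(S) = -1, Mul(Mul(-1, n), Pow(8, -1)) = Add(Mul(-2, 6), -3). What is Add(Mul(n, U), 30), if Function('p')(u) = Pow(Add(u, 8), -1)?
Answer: Rational(4770, 7) ≈ 681.43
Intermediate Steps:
n = 120 (n = Mul(-8, Add(Mul(-2, 6), -3)) = Mul(-8, Add(-12, -3)) = Mul(-8, -15) = 120)
Function('p')(u) = Pow(Add(8, u), -1)
U = Rational(38, 7) (U = Mul(Pow(Add(8, -1), -1), Pow(Pow(Add(3, 35), -1), -1)) = Mul(Pow(7, -1), Pow(Pow(38, -1), -1)) = Mul(Rational(1, 7), Pow(Rational(1, 38), -1)) = Mul(Rational(1, 7), 38) = Rational(38, 7) ≈ 5.4286)
Add(Mul(n, U), 30) = Add(Mul(120, Rational(38, 7)), 30) = Add(Rational(4560, 7), 30) = Rational(4770, 7)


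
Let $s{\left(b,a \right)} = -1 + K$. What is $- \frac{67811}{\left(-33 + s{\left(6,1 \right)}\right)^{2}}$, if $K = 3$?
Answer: $- \frac{67811}{961} \approx -70.563$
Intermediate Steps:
$s{\left(b,a \right)} = 2$ ($s{\left(b,a \right)} = -1 + 3 = 2$)
$- \frac{67811}{\left(-33 + s{\left(6,1 \right)}\right)^{2}} = - \frac{67811}{\left(-33 + 2\right)^{2}} = - \frac{67811}{\left(-31\right)^{2}} = - \frac{67811}{961}$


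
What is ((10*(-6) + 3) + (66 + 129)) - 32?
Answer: 106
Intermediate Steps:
((10*(-6) + 3) + (66 + 129)) - 32 = ((-60 + 3) + 195) - 32 = (-57 + 195) - 32 = 138 - 32 = 106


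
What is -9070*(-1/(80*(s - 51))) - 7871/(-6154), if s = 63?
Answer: 186391/17376 ≈ 10.727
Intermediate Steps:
-9070*(-1/(80*(s - 51))) - 7871/(-6154) = -9070*(-1/(80*(63 - 51))) - 7871/(-6154) = -9070/((-80*12)) - 7871*(-1/6154) = -9070/(-960) + 463/362 = -9070*(-1/960) + 463/362 = 907/96 + 463/362 = 186391/17376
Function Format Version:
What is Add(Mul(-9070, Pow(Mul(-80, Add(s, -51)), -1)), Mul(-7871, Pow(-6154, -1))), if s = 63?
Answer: Rational(186391, 17376) ≈ 10.727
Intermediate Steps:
Add(Mul(-9070, Pow(Mul(-80, Add(s, -51)), -1)), Mul(-7871, Pow(-6154, -1))) = Add(Mul(-9070, Pow(Mul(-80, Add(63, -51)), -1)), Mul(-7871, Pow(-6154, -1))) = Add(Mul(-9070, Pow(Mul(-80, 12), -1)), Mul(-7871, Rational(-1, 6154))) = Add(Mul(-9070, Pow(-960, -1)), Rational(463, 362)) = Add(Mul(-9070, Rational(-1, 960)), Rational(463, 362)) = Add(Rational(907, 96), Rational(463, 362)) = Rational(186391, 17376)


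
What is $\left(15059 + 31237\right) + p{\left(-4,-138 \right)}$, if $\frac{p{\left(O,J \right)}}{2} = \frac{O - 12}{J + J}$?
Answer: $\frac{3194432}{69} \approx 46296.0$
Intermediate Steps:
$p{\left(O,J \right)} = \frac{-12 + O}{J}$ ($p{\left(O,J \right)} = 2 \frac{O - 12}{J + J} = 2 \frac{-12 + O}{2 J} = \frac{-12 + O}{J}$)
$\left(15059 + 31237\right) + p{\left(-4,-138 \right)} = \left(15059 + 31237\right) + \frac{-12 - 4}{-138} = 46296 - - \frac{8}{69} = 46296 + \frac{8}{69} = \frac{3194432}{69}$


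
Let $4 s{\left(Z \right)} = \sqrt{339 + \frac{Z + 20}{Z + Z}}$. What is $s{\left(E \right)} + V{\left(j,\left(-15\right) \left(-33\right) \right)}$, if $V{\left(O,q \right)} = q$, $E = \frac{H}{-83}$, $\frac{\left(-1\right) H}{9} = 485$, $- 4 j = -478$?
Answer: $495 + \frac{\sqrt{115061206}}{2328} \approx 499.61$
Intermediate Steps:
$j = \frac{239}{2}$ ($j = \left(- \frac{1}{4}\right) \left(-478\right) = \frac{239}{2} \approx 119.5$)
$H = -4365$ ($H = \left(-9\right) 485 = -4365$)
$E = \frac{4365}{83}$ ($E = - \frac{4365}{-83} = \left(-4365\right) \left(- \frac{1}{83}\right) = \frac{4365}{83} \approx 52.59$)
$s{\left(Z \right)} = \frac{\sqrt{339 + \frac{20 + Z}{2 Z}}}{4}$ ($s{\left(Z \right)} = \frac{\sqrt{339 + \frac{Z + 20}{Z + Z}}}{4} = \frac{\sqrt{339 + \frac{20 + Z}{2 Z}}}{4}$)
$s{\left(E \right)} + V{\left(j,\left(-15\right) \left(-33\right) \right)} = \frac{\sqrt{1358 + \frac{40}{\frac{4365}{83}}}}{8} - -495 = \frac{\sqrt{1358 + 40 \cdot \frac{83}{4365}}}{8} + 495 = \frac{\sqrt{1358 + \frac{664}{873}}}{8} + 495 = \frac{\sqrt{\frac{1186198}{873}}}{8} + 495 = \frac{\frac{1}{291} \sqrt{115061206}}{8} + 495 = \frac{\sqrt{115061206}}{2328} + 495 = 495 + \frac{\sqrt{115061206}}{2328}$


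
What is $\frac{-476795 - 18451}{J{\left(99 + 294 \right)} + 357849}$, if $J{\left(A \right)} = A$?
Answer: $- \frac{82541}{59707} \approx -1.3824$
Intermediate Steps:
$\frac{-476795 - 18451}{J{\left(99 + 294 \right)} + 357849} = \frac{-476795 - 18451}{\left(99 + 294\right) + 357849} = - \frac{495246}{393 + 357849} = - \frac{495246}{358242} = \left(-495246\right) \frac{1}{358242} = - \frac{82541}{59707}$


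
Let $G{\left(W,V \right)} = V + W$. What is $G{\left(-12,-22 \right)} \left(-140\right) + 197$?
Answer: $4957$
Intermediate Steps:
$G{\left(-12,-22 \right)} \left(-140\right) + 197 = \left(-22 - 12\right) \left(-140\right) + 197 = \left(-34\right) \left(-140\right) + 197 = 4760 + 197 = 4957$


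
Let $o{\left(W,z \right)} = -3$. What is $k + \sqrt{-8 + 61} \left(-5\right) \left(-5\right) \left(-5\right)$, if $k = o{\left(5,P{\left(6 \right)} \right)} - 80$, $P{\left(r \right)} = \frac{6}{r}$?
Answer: $-83 - 125 \sqrt{53} \approx -993.01$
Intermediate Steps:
$k = -83$ ($k = -3 - 80 = -83$)
$k + \sqrt{-8 + 61} \left(-5\right) \left(-5\right) \left(-5\right) = -83 + \sqrt{-8 + 61} \left(-5\right) \left(-5\right) \left(-5\right) = -83 + \sqrt{53} \cdot 25 \left(-5\right) = -83 + \sqrt{53} \left(-125\right) = -83 - 125 \sqrt{53}$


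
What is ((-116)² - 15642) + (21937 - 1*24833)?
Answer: -5082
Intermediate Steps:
((-116)² - 15642) + (21937 - 1*24833) = (13456 - 15642) + (21937 - 24833) = -2186 - 2896 = -5082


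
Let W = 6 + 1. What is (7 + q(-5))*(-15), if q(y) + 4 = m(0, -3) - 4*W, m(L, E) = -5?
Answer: 450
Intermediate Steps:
W = 7
q(y) = -37 (q(y) = -4 + (-5 - 4*7) = -4 + (-5 - 28) = -4 - 33 = -37)
(7 + q(-5))*(-15) = (7 - 37)*(-15) = -30*(-15) = 450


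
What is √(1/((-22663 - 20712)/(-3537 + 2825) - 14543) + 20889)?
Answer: √2220953795123528417/10311241 ≈ 144.53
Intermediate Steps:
√(1/((-22663 - 20712)/(-3537 + 2825) - 14543) + 20889) = √(1/(-43375/(-712) - 14543) + 20889) = √(1/(-43375*(-1/712) - 14543) + 20889) = √(1/(43375/712 - 14543) + 20889) = √(1/(-10311241/712) + 20889) = √(-712/10311241 + 20889) = √(215391512537/10311241) = √2220953795123528417/10311241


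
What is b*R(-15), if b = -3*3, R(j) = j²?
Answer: -2025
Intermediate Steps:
b = -9
b*R(-15) = -9*(-15)² = -9*225 = -2025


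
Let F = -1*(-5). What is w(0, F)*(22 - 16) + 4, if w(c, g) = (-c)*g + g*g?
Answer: 154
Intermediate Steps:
F = 5
w(c, g) = g² - c*g (w(c, g) = -c*g + g² = g² - c*g)
w(0, F)*(22 - 16) + 4 = (5*(5 - 1*0))*(22 - 16) + 4 = (5*(5 + 0))*6 + 4 = (5*5)*6 + 4 = 25*6 + 4 = 150 + 4 = 154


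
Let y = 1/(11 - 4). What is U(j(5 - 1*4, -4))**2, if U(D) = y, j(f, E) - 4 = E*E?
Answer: 1/49 ≈ 0.020408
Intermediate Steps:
y = 1/7 ≈ 0.14286
j(f, E) = 4 + E**2 (j(f, E) = 4 + E*E = 4 + E**2)
U(D) = 1/7
U(j(5 - 1*4, -4))**2 = (1/7)**2 = 1/49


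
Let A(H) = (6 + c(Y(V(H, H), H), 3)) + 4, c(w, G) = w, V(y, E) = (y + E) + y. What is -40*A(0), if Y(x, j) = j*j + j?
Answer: -400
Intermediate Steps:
V(y, E) = E + 2*y (V(y, E) = (E + y) + y = E + 2*y)
Y(x, j) = j + j**2 (Y(x, j) = j**2 + j = j + j**2)
A(H) = 10 + H*(1 + H) (A(H) = (6 + H*(1 + H)) + 4 = 10 + H*(1 + H))
-40*A(0) = -40*(10 + 0*(1 + 0)) = -40*(10 + 0*1) = -40*(10 + 0) = -40*10 = -400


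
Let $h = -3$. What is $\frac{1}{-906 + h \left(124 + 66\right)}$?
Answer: $- \frac{1}{1476} \approx -0.00067751$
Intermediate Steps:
$\frac{1}{-906 + h \left(124 + 66\right)} = \frac{1}{-906 - 3 \left(124 + 66\right)} = \frac{1}{-906 - 570} = \frac{1}{-1476} = - \frac{1}{1476}$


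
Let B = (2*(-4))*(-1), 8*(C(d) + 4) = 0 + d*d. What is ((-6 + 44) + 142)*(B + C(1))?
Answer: 1485/2 ≈ 742.50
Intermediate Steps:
C(d) = -4 + d²/8 (C(d) = -4 + (0 + d*d)/8 = -4 + (0 + d²)/8 = -4 + d²/8)
B = 8 (B = -8*(-1) = 8)
((-6 + 44) + 142)*(B + C(1)) = ((-6 + 44) + 142)*(8 + (-4 + (⅛)*1²)) = (38 + 142)*(8 + (-4 + (⅛)*1)) = 180*(8 + (-4 + ⅛)) = 180*(8 - 31/8) = 180*(33/8) = 1485/2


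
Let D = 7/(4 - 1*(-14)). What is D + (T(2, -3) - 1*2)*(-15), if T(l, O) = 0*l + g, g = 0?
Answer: 547/18 ≈ 30.389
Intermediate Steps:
T(l, O) = 0 (T(l, O) = 0*l + 0 = 0 + 0 = 0)
D = 7/18 (D = 7/(4 + 14) = 7/18 ≈ 0.38889)
D + (T(2, -3) - 1*2)*(-15) = 7/18 + (0 - 1*2)*(-15) = 7/18 + (0 - 2)*(-15) = 7/18 - 2*(-15) = 7/18 + 30 = 547/18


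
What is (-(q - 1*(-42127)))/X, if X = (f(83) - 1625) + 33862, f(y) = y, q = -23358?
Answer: -18769/32320 ≈ -0.58072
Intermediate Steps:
X = 32320 (X = (83 - 1625) + 33862 = -1542 + 33862 = 32320)
(-(q - 1*(-42127)))/X = -(-23358 - 1*(-42127))/32320 = -(-23358 + 42127)*(1/32320) = -1*18769*(1/32320) = -18769*1/32320 = -18769/32320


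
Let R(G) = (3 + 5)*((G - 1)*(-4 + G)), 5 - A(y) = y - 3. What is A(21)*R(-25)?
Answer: -78416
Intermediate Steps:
A(y) = 8 - y (A(y) = 5 - (y - 3) = 5 - (-3 + y) = 5 + (3 - y) = 8 - y)
R(G) = 8*(-1 + G)*(-4 + G) (R(G) = 8*((-1 + G)*(-4 + G)) = 8*(-1 + G)*(-4 + G))
A(21)*R(-25) = (8 - 1*21)*(32 - 40*(-25) + 8*(-25)²) = (8 - 21)*(32 + 1000 + 8*625) = -13*(32 + 1000 + 5000) = -13*6032 = -78416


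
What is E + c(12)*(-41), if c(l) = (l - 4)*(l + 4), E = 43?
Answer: -5205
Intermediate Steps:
c(l) = (-4 + l)*(4 + l)
E + c(12)*(-41) = 43 + (-16 + 12²)*(-41) = 43 + (-16 + 144)*(-41) = 43 + 128*(-41) = 43 - 5248 = -5205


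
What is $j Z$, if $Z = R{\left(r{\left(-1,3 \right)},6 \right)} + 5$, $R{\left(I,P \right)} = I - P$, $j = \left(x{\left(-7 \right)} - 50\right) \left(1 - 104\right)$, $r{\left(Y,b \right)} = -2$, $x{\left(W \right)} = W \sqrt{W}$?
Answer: $-15450 - 2163 i \sqrt{7} \approx -15450.0 - 5722.8 i$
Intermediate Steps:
$x{\left(W \right)} = W^{\frac{3}{2}}$
$j = 5150 + 721 i \sqrt{7}$ ($j = \left(\left(-7\right)^{\frac{3}{2}} - 50\right) \left(1 - 104\right) = \left(- 7 i \sqrt{7} - 50\right) \left(-103\right) = \left(-50 - 7 i \sqrt{7}\right) \left(-103\right) = 5150 + 721 i \sqrt{7} \approx 5150.0 + 1907.6 i$)
$Z = -3$ ($Z = \left(-2 - 6\right) + 5 = -8 + 5 = -3$)
$j Z = \left(5150 + 721 i \sqrt{7}\right) \left(-3\right) = -15450 - 2163 i \sqrt{7}$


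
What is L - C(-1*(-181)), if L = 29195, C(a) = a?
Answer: 29014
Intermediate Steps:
L - C(-1*(-181)) = 29195 - (-1)*(-181) = 29195 - 1*181 = 29195 - 181 = 29014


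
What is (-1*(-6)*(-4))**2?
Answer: 576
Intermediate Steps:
(-1*(-6)*(-4))**2 = (6*(-4))**2 = (-24)**2 = 576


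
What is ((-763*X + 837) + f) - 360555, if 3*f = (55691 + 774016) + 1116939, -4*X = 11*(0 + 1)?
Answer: 1165049/4 ≈ 2.9126e+5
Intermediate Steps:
X = -11/4 (X = -11*(0 + 1)/4 = -11/4 ≈ -2.7500)
f = 648882 (f = ((55691 + 774016) + 1116939)/3 = (829707 + 1116939)/3 = (⅓)*1946646 = 648882)
((-763*X + 837) + f) - 360555 = ((-763*(-11/4) + 837) + 648882) - 360555 = ((8393/4 + 837) + 648882) - 360555 = (11741/4 + 648882) - 360555 = 2607269/4 - 360555 = 1165049/4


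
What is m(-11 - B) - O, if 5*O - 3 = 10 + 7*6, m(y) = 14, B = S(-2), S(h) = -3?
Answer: 3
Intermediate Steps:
B = -3
O = 11 (O = 3/5 + (10 + 7*6)/5 = 3/5 + (10 + 42)/5 = 3/5 + (1/5)*52 = 3/5 + 52/5 = 11)
m(-11 - B) - O = 14 - 1*11 = 14 - 11 = 3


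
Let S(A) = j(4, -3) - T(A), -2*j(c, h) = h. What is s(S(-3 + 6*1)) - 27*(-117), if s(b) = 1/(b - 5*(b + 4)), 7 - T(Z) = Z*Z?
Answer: 107405/34 ≈ 3159.0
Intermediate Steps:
T(Z) = 7 - Z² (T(Z) = 7 - Z*Z = 7 - Z²)
j(c, h) = -h/2
S(A) = -11/2 + A² (S(A) = -½*(-3) - (7 - A²) = 3/2 + (-7 + A²) = -11/2 + A²)
s(b) = 1/(-20 - 4*b) (s(b) = 1/(b - 5*(4 + b)) = 1/(b + (-20 - 5*b)) = 1/(-20 - 4*b))
s(S(-3 + 6*1)) - 27*(-117) = -1/(20 + 4*(-11/2 + (-3 + 6*1)²)) - 27*(-117) = -1/(20 + 4*(-11/2 + (-3 + 6)²)) + 3159 = -1/(20 + 4*(-11/2 + 3²)) + 3159 = -1/(20 + 4*(-11/2 + 9)) + 3159 = -1/(20 + 4*(7/2)) + 3159 = -1/(20 + 14) + 3159 = -1/34 + 3159 = 107405/34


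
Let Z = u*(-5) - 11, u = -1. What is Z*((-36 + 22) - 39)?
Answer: 318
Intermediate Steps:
Z = -6 (Z = -1*(-5) - 11 = 5 - 11 = -6)
Z*((-36 + 22) - 39) = -6*((-36 + 22) - 39) = -6*(-14 - 39) = -6*(-53) = 318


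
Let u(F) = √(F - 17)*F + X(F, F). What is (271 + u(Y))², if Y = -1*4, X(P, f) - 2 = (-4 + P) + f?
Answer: 67785 - 2088*I*√21 ≈ 67785.0 - 9568.4*I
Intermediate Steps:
X(P, f) = -2 + P + f (X(P, f) = 2 + ((-4 + P) + f) = 2 + (-4 + P + f) = -2 + P + f)
Y = -4
u(F) = -2 + 2*F + F*√(-17 + F) (u(F) = √(F - 17)*F + (-2 + F + F) = √(-17 + F)*F + (-2 + 2*F) = F*√(-17 + F) + (-2 + 2*F) = -2 + 2*F + F*√(-17 + F))
(271 + u(Y))² = (271 + (-2 + 2*(-4) - 4*√(-17 - 4)))² = (271 + (-2 - 8 - 4*I*√21))² = (271 + (-10 - 4*I*√21))² = (261 - 4*I*√21)²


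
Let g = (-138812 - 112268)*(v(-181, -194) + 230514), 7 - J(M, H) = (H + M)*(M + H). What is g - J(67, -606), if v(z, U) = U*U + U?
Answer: -67278101966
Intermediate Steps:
v(z, U) = U + U**2 (v(z, U) = U**2 + U = U + U**2)
J(M, H) = 7 - (H + M)**2 (J(M, H) = 7 - (H + M)*(M + H) = 7 - (H + M)*(H + M) = 7 - (H + M)**2)
g = -67278392480 (g = (-138812 - 112268)*(-194*(1 - 194) + 230514) = -251080*(-194*(-193) + 230514) = -251080*(37442 + 230514) = -251080*267956 = -67278392480)
g - J(67, -606) = -67278392480 - (7 - (-606 + 67)**2) = -67278392480 - (7 - 1*(-539)**2) = -67278392480 - (7 - 1*290521) = -67278392480 - (7 - 290521) = -67278392480 - 1*(-290514) = -67278392480 + 290514 = -67278101966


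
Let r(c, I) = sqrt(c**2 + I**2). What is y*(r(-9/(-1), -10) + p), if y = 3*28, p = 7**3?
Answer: 28812 + 84*sqrt(181) ≈ 29942.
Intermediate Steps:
p = 343
r(c, I) = sqrt(I**2 + c**2)
y = 84
y*(r(-9/(-1), -10) + p) = 84*(sqrt((-10)**2 + (-9/(-1))**2) + 343) = 84*(sqrt(100 + (-9*(-1))**2) + 343) = 84*(sqrt(100 + 9**2) + 343) = 84*(sqrt(100 + 81) + 343) = 84*(sqrt(181) + 343) = 84*(343 + sqrt(181)) = 28812 + 84*sqrt(181)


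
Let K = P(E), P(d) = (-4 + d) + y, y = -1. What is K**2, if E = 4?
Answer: 1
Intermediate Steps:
P(d) = -5 + d (P(d) = (-4 + d) - 1 = -5 + d)
K = -1 (K = -5 + 4 = -1)
K**2 = (-1)**2 = 1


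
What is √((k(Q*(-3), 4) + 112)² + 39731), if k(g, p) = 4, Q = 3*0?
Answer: √53187 ≈ 230.62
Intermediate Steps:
Q = 0
√((k(Q*(-3), 4) + 112)² + 39731) = √((4 + 112)² + 39731) = √(116² + 39731) = √(13456 + 39731) = √53187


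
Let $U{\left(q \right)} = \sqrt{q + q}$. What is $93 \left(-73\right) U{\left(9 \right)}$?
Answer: $- 20367 \sqrt{2} \approx -28803.0$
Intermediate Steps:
$U{\left(q \right)} = \sqrt{2} \sqrt{q}$ ($U{\left(q \right)} = \sqrt{2 q} = \sqrt{2} \sqrt{q}$)
$93 \left(-73\right) U{\left(9 \right)} = 93 \left(-73\right) \sqrt{2} \sqrt{9} = - 6789 \sqrt{2} \cdot 3 = - 6789 \cdot 3 \sqrt{2} = - 20367 \sqrt{2}$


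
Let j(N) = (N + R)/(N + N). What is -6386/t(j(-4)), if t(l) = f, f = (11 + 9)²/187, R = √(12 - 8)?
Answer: -597091/200 ≈ -2985.5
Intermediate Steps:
R = 2 (R = √4 = 2)
j(N) = (2 + N)/(2*N) (j(N) = (N + 2)/(N + N) = (2 + N)/((2*N)) = (2 + N)*(1/(2*N)) = (2 + N)/(2*N))
f = 400/187 (f = 20²*(1/187) = 400*(1/187) = 400/187 ≈ 2.1390)
t(l) = 400/187
-6386/t(j(-4)) = -6386/400/187 = -6386*187/400 = -597091/200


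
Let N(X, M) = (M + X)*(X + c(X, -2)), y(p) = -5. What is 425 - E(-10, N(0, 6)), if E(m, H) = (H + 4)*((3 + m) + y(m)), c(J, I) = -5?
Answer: 113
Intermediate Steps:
N(X, M) = (-5 + X)*(M + X) (N(X, M) = (M + X)*(X - 5) = (M + X)*(-5 + X) = (-5 + X)*(M + X))
E(m, H) = (-2 + m)*(4 + H) (E(m, H) = (H + 4)*((3 + m) - 5) = (4 + H)*(-2 + m) = (-2 + m)*(4 + H))
425 - E(-10, N(0, 6)) = 425 - (-8 - 2*(0² - 5*6 - 5*0 + 6*0) + 4*(-10) + (0² - 5*6 - 5*0 + 6*0)*(-10)) = 425 - (-8 - 2*(0 - 30 + 0 + 0) - 40 + (0 - 30 + 0 + 0)*(-10)) = 425 - (-8 - 2*(-30) - 40 - 30*(-10)) = 425 - (-8 + 60 - 40 + 300) = 425 - 1*312 = 425 - 312 = 113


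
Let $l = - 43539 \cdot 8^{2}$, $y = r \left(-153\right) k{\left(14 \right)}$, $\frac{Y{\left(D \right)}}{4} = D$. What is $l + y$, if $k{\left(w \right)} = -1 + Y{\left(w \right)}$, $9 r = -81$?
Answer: $-2710761$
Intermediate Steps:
$r = -9$ ($r = \frac{1}{9} \left(-81\right) = -9$)
$Y{\left(D \right)} = 4 D$
$k{\left(w \right)} = -1 + 4 w$
$y = 75735$ ($y = \left(-9\right) \left(-153\right) \left(-1 + 4 \cdot 14\right) = 1377 \left(-1 + 56\right) = 1377 \cdot 55 = 75735$)
$l = -2786496$ ($l = \left(-43539\right) 64 = -2786496$)
$l + y = -2786496 + 75735 = -2710761$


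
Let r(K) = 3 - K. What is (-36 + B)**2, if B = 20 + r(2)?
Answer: 225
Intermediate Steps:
B = 21 (B = 20 + (3 - 1*2) = 20 + (3 - 2) = 20 + 1 = 21)
(-36 + B)**2 = (-36 + 21)**2 = (-15)**2 = 225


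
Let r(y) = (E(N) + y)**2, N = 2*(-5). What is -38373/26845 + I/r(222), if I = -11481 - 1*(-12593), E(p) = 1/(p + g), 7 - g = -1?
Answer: -7411256317/5268304405 ≈ -1.4068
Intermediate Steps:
g = 8 (g = 7 - 1*(-1) = 7 + 1 = 8)
N = -10
E(p) = 1/(8 + p) (E(p) = 1/(p + 8) = 1/(8 + p))
r(y) = (-1/2 + y)**2 (r(y) = (1/(8 - 10) + y)**2 = (1/(-2) + y)**2 = (-1/2 + y)**2)
I = 1112 (I = -11481 + 12593 = 1112)
-38373/26845 + I/r(222) = -38373/26845 + 1112/(((-1 + 2*222)**2/4)) = -38373*1/26845 + 1112/(((-1 + 444)**2/4)) = -38373/26845 + 1112/(((1/4)*443**2)) = -38373/26845 + 1112/(((1/4)*196249)) = -38373/26845 + 1112/(196249/4) = -38373/26845 + 1112*(4/196249) = -38373/26845 + 4448/196249 = -7411256317/5268304405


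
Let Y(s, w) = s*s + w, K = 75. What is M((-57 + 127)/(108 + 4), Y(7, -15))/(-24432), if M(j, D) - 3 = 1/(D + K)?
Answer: -41/332886 ≈ -0.00012317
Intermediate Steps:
Y(s, w) = w + s**2 (Y(s, w) = s**2 + w = w + s**2)
M(j, D) = 3 + 1/(75 + D) (M(j, D) = 3 + 1/(D + 75) = 3 + 1/(75 + D))
M((-57 + 127)/(108 + 4), Y(7, -15))/(-24432) = ((226 + 3*(-15 + 7**2))/(75 + (-15 + 7**2)))/(-24432) = ((226 + 3*(-15 + 49))/(75 + (-15 + 49)))*(-1/24432) = ((226 + 3*34)/(75 + 34))*(-1/24432) = ((226 + 102)/109)*(-1/24432) = ((1/109)*328)*(-1/24432) = (328/109)*(-1/24432) = -41/332886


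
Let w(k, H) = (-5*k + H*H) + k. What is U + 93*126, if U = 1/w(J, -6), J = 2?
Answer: 328105/28 ≈ 11718.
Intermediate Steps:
w(k, H) = H² - 4*k (w(k, H) = (-5*k + H²) + k = (H² - 5*k) + k = H² - 4*k)
U = 1/28 (U = 1/((-6)² - 4*2) = 1/(36 - 8) = 1/28 ≈ 0.035714)
U + 93*126 = 1/28 + 93*126 = 1/28 + 11718 = 328105/28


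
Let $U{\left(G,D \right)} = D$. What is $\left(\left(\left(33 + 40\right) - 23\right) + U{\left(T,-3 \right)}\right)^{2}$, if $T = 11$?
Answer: $2209$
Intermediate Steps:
$\left(\left(\left(33 + 40\right) - 23\right) + U{\left(T,-3 \right)}\right)^{2} = \left(\left(\left(33 + 40\right) - 23\right) - 3\right)^{2} = \left(\left(73 - 23\right) - 3\right)^{2} = \left(50 - 3\right)^{2} = 47^{2} = 2209$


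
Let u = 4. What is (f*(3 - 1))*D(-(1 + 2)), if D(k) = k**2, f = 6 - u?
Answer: 36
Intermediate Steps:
f = 2 (f = 6 - 1*4 = 6 - 4 = 2)
(f*(3 - 1))*D(-(1 + 2)) = (2*(3 - 1))*(-(1 + 2))**2 = (2*2)*(-1*3)**2 = 4*(-3)**2 = 4*9 = 36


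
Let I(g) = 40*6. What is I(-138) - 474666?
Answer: -474426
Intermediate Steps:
I(g) = 240
I(-138) - 474666 = 240 - 474666 = -474426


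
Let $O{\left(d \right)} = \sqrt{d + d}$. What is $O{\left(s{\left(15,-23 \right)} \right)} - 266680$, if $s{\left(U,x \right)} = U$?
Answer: $-266680 + \sqrt{30} \approx -2.6667 \cdot 10^{5}$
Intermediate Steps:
$O{\left(d \right)} = \sqrt{2} \sqrt{d}$ ($O{\left(d \right)} = \sqrt{2 d} = \sqrt{2} \sqrt{d}$)
$O{\left(s{\left(15,-23 \right)} \right)} - 266680 = \sqrt{2} \sqrt{15} - 266680 = \sqrt{30} - 266680 = -266680 + \sqrt{30}$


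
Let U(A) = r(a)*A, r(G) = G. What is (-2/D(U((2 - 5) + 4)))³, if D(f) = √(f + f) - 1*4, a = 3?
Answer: 8/(4 - √6)³ ≈ 2.1462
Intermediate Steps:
U(A) = 3*A
D(f) = -4 + √2*√f (D(f) = √(2*f) - 4 = √2*√f - 4 = -4 + √2*√f)
(-2/D(U((2 - 5) + 4)))³ = (-2/(-4 + √2*√(3*((2 - 5) + 4))))³ = (-2/(-4 + √2*√(3*(-3 + 4))))³ = (-2/(-4 + √2*√(3*1)))³ = (-2/(-4 + √2*√3))³ = (-2/(-4 + √6))³ = -8/(-4 + √6)³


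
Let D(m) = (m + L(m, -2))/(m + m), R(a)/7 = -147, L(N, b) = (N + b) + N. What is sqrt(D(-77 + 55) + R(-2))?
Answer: I*sqrt(124322)/11 ≈ 32.054*I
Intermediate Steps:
L(N, b) = b + 2*N
R(a) = -1029 (R(a) = 7*(-147) = -1029)
D(m) = (-2 + 3*m)/(2*m) (D(m) = (m + (-2 + 2*m))/(m + m) = (-2 + 3*m)/((2*m)) = (-2 + 3*m)*(1/(2*m)) = (-2 + 3*m)/(2*m))
sqrt(D(-77 + 55) + R(-2)) = sqrt((3/2 - 1/(-77 + 55)) - 1029) = sqrt((3/2 - 1/(-22)) - 1029) = sqrt((3/2 - 1*(-1/22)) - 1029) = sqrt((3/2 + 1/22) - 1029) = sqrt(17/11 - 1029) = sqrt(-11302/11) = I*sqrt(124322)/11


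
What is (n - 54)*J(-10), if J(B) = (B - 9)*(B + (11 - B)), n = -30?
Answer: 17556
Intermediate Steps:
J(B) = -99 + 11*B (J(B) = (-9 + B)*11 = -99 + 11*B)
(n - 54)*J(-10) = (-30 - 54)*(-99 + 11*(-10)) = -84*(-99 - 110) = -84*(-209) = 17556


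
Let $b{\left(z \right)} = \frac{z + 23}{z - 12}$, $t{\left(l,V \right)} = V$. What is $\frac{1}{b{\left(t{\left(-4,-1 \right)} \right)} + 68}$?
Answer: $\frac{13}{862} \approx 0.015081$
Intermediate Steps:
$b{\left(z \right)} = \frac{23 + z}{-12 + z}$ ($b{\left(z \right)} = \frac{23 + z}{z - 12} = \frac{23 + z}{-12 + z}$)
$\frac{1}{b{\left(t{\left(-4,-1 \right)} \right)} + 68} = \frac{1}{\frac{23 - 1}{-12 - 1} + 68} = \frac{1}{\frac{1}{-13} \cdot 22 + 68} = \frac{1}{\left(- \frac{1}{13}\right) 22 + 68} = \frac{1}{- \frac{22}{13} + 68} = \frac{1}{\frac{862}{13}} = \frac{13}{862}$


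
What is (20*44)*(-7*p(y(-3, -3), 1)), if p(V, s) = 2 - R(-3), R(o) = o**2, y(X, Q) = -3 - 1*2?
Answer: 43120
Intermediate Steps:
y(X, Q) = -5 (y(X, Q) = -3 - 2 = -5)
p(V, s) = -7 (p(V, s) = 2 - 1*(-3)**2 = 2 - 1*9 = 2 - 9 = -7)
(20*44)*(-7*p(y(-3, -3), 1)) = (20*44)*(-7*(-7)) = 880*49 = 43120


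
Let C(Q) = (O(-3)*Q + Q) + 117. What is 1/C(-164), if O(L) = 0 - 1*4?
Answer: 1/609 ≈ 0.0016420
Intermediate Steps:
O(L) = -4 (O(L) = 0 - 4 = -4)
C(Q) = 117 - 3*Q (C(Q) = (-4*Q + Q) + 117 = -3*Q + 117 = 117 - 3*Q)
1/C(-164) = 1/(117 - 3*(-164)) = 1/(117 + 492) = 1/609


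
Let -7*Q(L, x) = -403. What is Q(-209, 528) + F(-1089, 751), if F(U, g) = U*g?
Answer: -5724470/7 ≈ -8.1778e+5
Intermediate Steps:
Q(L, x) = 403/7 (Q(L, x) = -⅐*(-403) = 403/7)
Q(-209, 528) + F(-1089, 751) = 403/7 - 1089*751 = 403/7 - 817839 = -5724470/7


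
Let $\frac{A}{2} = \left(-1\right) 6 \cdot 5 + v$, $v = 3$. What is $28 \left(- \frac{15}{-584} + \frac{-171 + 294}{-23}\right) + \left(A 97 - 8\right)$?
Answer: $- \frac{18116477}{3358} \approx -5395.0$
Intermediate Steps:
$A = -54$ ($A = 2 \left(\left(-1\right) 6 \cdot 5 + 3\right) = 2 \left(\left(-6\right) 5 + 3\right) = 2 \left(-30 + 3\right) = 2 \left(-27\right) = -54$)
$28 \left(- \frac{15}{-584} + \frac{-171 + 294}{-23}\right) + \left(A 97 - 8\right) = 28 \left(- \frac{15}{-584} + \frac{-171 + 294}{-23}\right) - 5246 = 28 \left(\left(-15\right) \left(- \frac{1}{584}\right) + 123 \left(- \frac{1}{23}\right)\right) - 5246 = 28 \left(\frac{15}{584} - \frac{123}{23}\right) - 5246 = 28 \left(- \frac{71487}{13432}\right) - 5246 = - \frac{500409}{3358} - 5246 = - \frac{18116477}{3358}$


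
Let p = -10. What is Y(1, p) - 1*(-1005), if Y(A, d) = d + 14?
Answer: 1009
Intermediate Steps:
Y(A, d) = 14 + d
Y(1, p) - 1*(-1005) = (14 - 10) - 1*(-1005) = 4 + 1005 = 1009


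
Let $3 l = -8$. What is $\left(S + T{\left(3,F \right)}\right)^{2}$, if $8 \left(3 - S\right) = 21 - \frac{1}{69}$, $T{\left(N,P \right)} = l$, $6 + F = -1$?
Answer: $\frac{24964}{4761} \approx 5.2434$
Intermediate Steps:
$F = -7$ ($F = -6 - 1 = -7$)
$l = - \frac{8}{3}$ ($l = \frac{1}{3} \left(-8\right) = - \frac{8}{3} \approx -2.6667$)
$T{\left(N,P \right)} = - \frac{8}{3}$
$S = \frac{26}{69}$ ($S = 3 - \frac{21 - \frac{1}{69}}{8} = 3 - \frac{181}{69} = \frac{26}{69} \approx 0.37681$)
$\left(S + T{\left(3,F \right)}\right)^{2} = \left(\frac{26}{69} - \frac{8}{3}\right)^{2} = \left(- \frac{158}{69}\right)^{2} = \frac{24964}{4761}$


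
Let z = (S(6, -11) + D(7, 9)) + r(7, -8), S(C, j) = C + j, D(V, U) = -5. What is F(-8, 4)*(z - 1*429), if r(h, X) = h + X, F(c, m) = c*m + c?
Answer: 17600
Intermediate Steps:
F(c, m) = c + c*m
r(h, X) = X + h
z = -11 (z = ((6 - 11) - 5) + (-8 + 7) = (-5 - 5) - 1 = -10 - 1 = -11)
F(-8, 4)*(z - 1*429) = (-8*(1 + 4))*(-11 - 1*429) = (-8*5)*(-11 - 429) = -40*(-440) = 17600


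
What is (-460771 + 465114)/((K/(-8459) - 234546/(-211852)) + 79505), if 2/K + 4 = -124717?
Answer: 485345504477036302/8885086730396158769 ≈ 0.054625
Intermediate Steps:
K = -2/124721 (K = 2/(-4 - 124717) = 2/(-124721) = 2*(-1/124721) = -2/124721 ≈ -1.6036e-5)
(-460771 + 465114)/((K/(-8459) - 234546/(-211852)) + 79505) = (-460771 + 465114)/((-2/124721/(-8459) - 234546/(-211852)) + 79505) = 4343/((-2/124721*(-1/8459) - 234546*(-1/211852)) + 79505) = 4343/((2/1055014939 + 117273/105926) + 79505) = 4343/(123724767153199/111753512428514 + 79505) = 4343/(8885086730396158769/111753512428514) = 4343*(111753512428514/8885086730396158769) = 485345504477036302/8885086730396158769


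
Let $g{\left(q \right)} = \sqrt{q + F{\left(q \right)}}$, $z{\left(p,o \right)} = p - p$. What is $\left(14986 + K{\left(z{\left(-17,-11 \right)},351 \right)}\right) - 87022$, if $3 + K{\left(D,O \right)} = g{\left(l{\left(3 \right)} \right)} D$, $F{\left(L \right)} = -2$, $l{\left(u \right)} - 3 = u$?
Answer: $-72039$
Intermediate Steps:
$l{\left(u \right)} = 3 + u$
$z{\left(p,o \right)} = 0$
$g{\left(q \right)} = \sqrt{-2 + q}$ ($g{\left(q \right)} = \sqrt{q - 2} = \sqrt{-2 + q}$)
$K{\left(D,O \right)} = -3 + 2 D$ ($K{\left(D,O \right)} = -3 + \sqrt{-2 + \left(3 + 3\right)} D = -3 + \sqrt{-2 + 6} D = -3 + \sqrt{4} D = -3 + 2 D$)
$\left(14986 + K{\left(z{\left(-17,-11 \right)},351 \right)}\right) - 87022 = \left(14986 + \left(-3 + 2 \cdot 0\right)\right) - 87022 = \left(14986 + \left(-3 + 0\right)\right) - 87022 = \left(14986 - 3\right) - 87022 = 14983 - 87022 = -72039$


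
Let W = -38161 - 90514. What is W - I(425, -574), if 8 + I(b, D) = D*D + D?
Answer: -457569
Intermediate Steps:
I(b, D) = -8 + D + D² (I(b, D) = -8 + (D*D + D) = -8 + (D² + D) = -8 + (D + D²) = -8 + D + D²)
W = -128675
W - I(425, -574) = -128675 - (-8 - 574 + (-574)²) = -128675 - (-8 - 574 + 329476) = -128675 - 1*328894 = -128675 - 328894 = -457569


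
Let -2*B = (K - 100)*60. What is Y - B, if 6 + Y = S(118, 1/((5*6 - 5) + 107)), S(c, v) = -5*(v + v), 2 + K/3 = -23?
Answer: -346901/66 ≈ -5256.1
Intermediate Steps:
K = -75 (K = -6 + 3*(-23) = -6 - 69 = -75)
B = 5250 (B = -(-75 - 100)*60/2 = -(-175)*60/2 = -½*(-10500) = 5250)
S(c, v) = -10*v
Y = -401/66 (Y = -6 - 10/((5*6 - 5) + 107) = -6 - 10/((30 - 5) + 107) = -6 - 10/(25 + 107) = -6 - 10/132 = -6 - 10*1/132 = -6 - 5/66 = -401/66 ≈ -6.0758)
Y - B = -401/66 - 1*5250 = -401/66 - 5250 = -346901/66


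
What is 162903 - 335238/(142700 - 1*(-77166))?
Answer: 17908247880/109933 ≈ 1.6290e+5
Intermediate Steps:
162903 - 335238/(142700 - 1*(-77166)) = 162903 - 335238/(142700 + 77166) = 162903 - 335238/219866 = 162903 - 1*167619/109933 = 162903 - 167619/109933 = 17908247880/109933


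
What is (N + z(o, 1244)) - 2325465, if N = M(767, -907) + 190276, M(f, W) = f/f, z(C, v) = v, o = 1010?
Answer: -2133944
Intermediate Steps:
M(f, W) = 1
N = 190277 (N = 1 + 190276 = 190277)
(N + z(o, 1244)) - 2325465 = (190277 + 1244) - 2325465 = 191521 - 2325465 = -2133944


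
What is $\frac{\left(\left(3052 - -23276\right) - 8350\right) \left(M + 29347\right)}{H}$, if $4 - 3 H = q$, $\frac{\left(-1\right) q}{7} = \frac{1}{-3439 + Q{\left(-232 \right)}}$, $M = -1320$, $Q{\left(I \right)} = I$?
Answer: $\frac{5549113768278}{14677} \approx 3.7808 \cdot 10^{8}$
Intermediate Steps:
$q = \frac{7}{3671}$ ($q = - \frac{7}{-3439 - 232} = - \frac{7}{-3671} = \left(-7\right) \left(- \frac{1}{3671}\right) = \frac{7}{3671} \approx 0.0019068$)
$H = \frac{14677}{11013}$ ($H = \frac{4}{3} - \frac{7}{11013} = \frac{14677}{11013} \approx 1.3327$)
$\frac{\left(\left(3052 - -23276\right) - 8350\right) \left(M + 29347\right)}{H} = \frac{\left(\left(3052 - -23276\right) - 8350\right) \left(-1320 + 29347\right)}{\frac{14677}{11013}} = \left(\left(3052 + 23276\right) - 8350\right) 28027 \cdot \frac{11013}{14677} = \left(26328 - 8350\right) 28027 \cdot \frac{11013}{14677} = 17978 \cdot 28027 \cdot \frac{11013}{14677} = 503869406 \cdot \frac{11013}{14677} = \frac{5549113768278}{14677}$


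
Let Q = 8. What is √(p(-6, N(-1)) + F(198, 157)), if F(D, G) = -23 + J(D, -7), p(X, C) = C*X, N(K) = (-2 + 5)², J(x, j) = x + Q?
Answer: √129 ≈ 11.358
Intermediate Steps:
J(x, j) = 8 + x (J(x, j) = x + 8 = 8 + x)
N(K) = 9 (N(K) = 3² = 9)
F(D, G) = -15 + D (F(D, G) = -23 + (8 + D) = -15 + D)
√(p(-6, N(-1)) + F(198, 157)) = √(9*(-6) + (-15 + 198)) = √(-54 + 183) = √129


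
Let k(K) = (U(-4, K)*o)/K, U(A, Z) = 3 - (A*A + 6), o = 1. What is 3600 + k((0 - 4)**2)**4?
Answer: 236059921/65536 ≈ 3602.0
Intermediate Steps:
U(A, Z) = -3 - A**2 (U(A, Z) = 3 - (A**2 + 6) = 3 - (6 + A**2) = 3 + (-6 - A**2) = -3 - A**2)
k(K) = -19/K (k(K) = ((-3 - 1*(-4)**2)*1)/K = ((-3 - 1*16)*1)/K = ((-3 - 16)*1)/K = (-19*1)/K = -19/K)
3600 + k((0 - 4)**2)**4 = 3600 + (-19/(0 - 4)**2)**4 = 3600 + (-19/((-4)**2))**4 = 3600 + (-19/16)**4 = 3600 + 130321/65536 = 236059921/65536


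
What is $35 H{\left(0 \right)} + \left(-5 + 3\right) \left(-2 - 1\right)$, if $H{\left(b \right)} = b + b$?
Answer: $6$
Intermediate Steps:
$H{\left(b \right)} = 2 b$
$35 H{\left(0 \right)} + \left(-5 + 3\right) \left(-2 - 1\right) = 35 \cdot 2 \cdot 0 + \left(-5 + 3\right) \left(-2 - 1\right) = 35 \cdot 0 - 2 \left(-2 - 1\right) = 0 - -6 = 0 + 6 = 6$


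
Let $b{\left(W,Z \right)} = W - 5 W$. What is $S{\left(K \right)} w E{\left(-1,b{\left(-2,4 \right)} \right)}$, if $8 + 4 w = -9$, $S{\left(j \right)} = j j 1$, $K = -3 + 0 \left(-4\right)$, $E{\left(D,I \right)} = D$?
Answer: $\frac{153}{4} \approx 38.25$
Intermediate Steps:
$b{\left(W,Z \right)} = - 4 W$
$K = -3$ ($K = -3 + 0 = -3$)
$S{\left(j \right)} = j^{2}$ ($S{\left(j \right)} = j^{2} \cdot 1 = j^{2}$)
$w = - \frac{17}{4}$ ($w = -2 + \frac{1}{4} \left(-9\right) = -2 - \frac{9}{4} = - \frac{17}{4} \approx -4.25$)
$S{\left(K \right)} w E{\left(-1,b{\left(-2,4 \right)} \right)} = \left(-3\right)^{2} \left(- \frac{17}{4}\right) \left(-1\right) = 9 \left(- \frac{17}{4}\right) \left(-1\right) = \left(- \frac{153}{4}\right) \left(-1\right) = \frac{153}{4}$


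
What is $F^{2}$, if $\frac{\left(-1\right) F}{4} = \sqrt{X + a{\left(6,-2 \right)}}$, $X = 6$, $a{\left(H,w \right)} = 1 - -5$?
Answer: $192$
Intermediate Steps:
$a{\left(H,w \right)} = 6$ ($a{\left(H,w \right)} = 1 + 5 = 6$)
$F = - 8 \sqrt{3}$ ($F = - 4 \sqrt{6 + 6} = - 4 \sqrt{12} = - 4 \cdot 2 \sqrt{3} = - 8 \sqrt{3} \approx -13.856$)
$F^{2} = \left(- 8 \sqrt{3}\right)^{2} = 192$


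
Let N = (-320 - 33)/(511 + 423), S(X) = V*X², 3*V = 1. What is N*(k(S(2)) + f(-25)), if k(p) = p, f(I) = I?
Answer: 25063/2802 ≈ 8.9447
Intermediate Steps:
V = ⅓ (V = (⅓)*1 = ⅓ ≈ 0.33333)
S(X) = X²/3
N = -353/934 ≈ -0.37794
N*(k(S(2)) + f(-25)) = -353*((⅓)*2² - 25)/934 = -353*((⅓)*4 - 25)/934 = -353*(4/3 - 25)/934 = -353/934*(-71/3) = 25063/2802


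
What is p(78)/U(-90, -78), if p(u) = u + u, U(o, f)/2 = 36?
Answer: 13/6 ≈ 2.1667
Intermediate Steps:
U(o, f) = 72 (U(o, f) = 2*36 = 72)
p(u) = 2*u
p(78)/U(-90, -78) = (2*78)/72 = 156*(1/72) = 13/6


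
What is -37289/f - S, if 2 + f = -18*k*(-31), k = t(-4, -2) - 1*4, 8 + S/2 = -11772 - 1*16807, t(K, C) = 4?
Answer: 151637/2 ≈ 75819.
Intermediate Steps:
S = -57174 (S = -16 + 2*(-11772 - 1*16807) = -16 + 2*(-11772 - 16807) = -16 + 2*(-28579) = -16 - 57158 = -57174)
k = 0 (k = 4 - 1*4 = 4 - 4 = 0)
f = -2 (f = -2 - 18*0*(-31) = -2 + 0*(-31) = -2 + 0 = -2)
-37289/f - S = -37289/(-2) - 1*(-57174) = -37289*(-½) + 57174 = 37289/2 + 57174 = 151637/2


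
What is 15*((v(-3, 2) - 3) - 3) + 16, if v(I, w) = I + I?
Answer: -164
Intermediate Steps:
v(I, w) = 2*I
15*((v(-3, 2) - 3) - 3) + 16 = 15*((2*(-3) - 3) - 3) + 16 = 15*((-6 - 3) - 3) + 16 = 15*(-9 - 3) + 16 = 15*(-12) + 16 = -180 + 16 = -164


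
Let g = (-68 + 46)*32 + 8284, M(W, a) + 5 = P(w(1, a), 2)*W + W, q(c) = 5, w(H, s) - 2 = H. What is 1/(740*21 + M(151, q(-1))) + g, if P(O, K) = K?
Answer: 121189041/15988 ≈ 7580.0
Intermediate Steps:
w(H, s) = 2 + H
M(W, a) = -5 + 3*W (M(W, a) = -5 + (2*W + W) = -5 + 3*W)
g = 7580 (g = -22*32 + 8284 = -704 + 8284 = 7580)
1/(740*21 + M(151, q(-1))) + g = 1/(740*21 + (-5 + 3*151)) + 7580 = 1/(15540 + (-5 + 453)) + 7580 = 1/(15540 + 448) + 7580 = 1/15988 + 7580 = 121189041/15988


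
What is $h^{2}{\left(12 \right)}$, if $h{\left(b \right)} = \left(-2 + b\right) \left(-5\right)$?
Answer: $2500$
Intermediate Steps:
$h{\left(b \right)} = 10 - 5 b$
$h^{2}{\left(12 \right)} = \left(10 - 60\right)^{2} = \left(-50\right)^{2} = 2500$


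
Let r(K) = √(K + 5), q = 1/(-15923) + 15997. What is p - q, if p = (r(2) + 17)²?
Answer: -250007022/15923 + 34*√7 ≈ -15611.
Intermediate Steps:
q = 254720230/15923 (q = -1/15923 + 15997 = 254720230/15923 ≈ 15997.)
r(K) = √(5 + K)
p = (17 + √7)² (p = (√(5 + 2) + 17)² = (√7 + 17)² = (17 + √7)² ≈ 385.96)
p - q = (17 + √7)² - 1*254720230/15923 = (17 + √7)² - 254720230/15923 = -254720230/15923 + (17 + √7)²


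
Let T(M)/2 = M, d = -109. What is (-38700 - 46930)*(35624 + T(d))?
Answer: -3031815780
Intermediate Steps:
T(M) = 2*M
(-38700 - 46930)*(35624 + T(d)) = (-38700 - 46930)*(35624 + 2*(-109)) = -85630*(35624 - 218) = -85630*35406 = -3031815780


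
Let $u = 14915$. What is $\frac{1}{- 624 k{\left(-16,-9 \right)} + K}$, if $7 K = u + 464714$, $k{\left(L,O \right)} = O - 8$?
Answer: $\frac{7}{553885} \approx 1.2638 \cdot 10^{-5}$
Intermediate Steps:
$k{\left(L,O \right)} = -8 + O$
$K = \frac{479629}{7}$ ($K = \frac{14915 + 464714}{7} = \frac{1}{7} \cdot 479629 = \frac{479629}{7} \approx 68518.0$)
$\frac{1}{- 624 k{\left(-16,-9 \right)} + K} = \frac{1}{- 624 \left(-8 - 9\right) + \frac{479629}{7}} = \frac{1}{\left(-624\right) \left(-17\right) + \frac{479629}{7}} = \frac{1}{10608 + \frac{479629}{7}} = \frac{1}{\frac{553885}{7}} = \frac{7}{553885}$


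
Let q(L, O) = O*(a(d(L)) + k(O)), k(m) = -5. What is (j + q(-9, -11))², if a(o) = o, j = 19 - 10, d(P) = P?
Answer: 26569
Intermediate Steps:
j = 9
q(L, O) = O*(-5 + L) (q(L, O) = O*(L - 5) = O*(-5 + L))
(j + q(-9, -11))² = (9 - 11*(-5 - 9))² = (9 - 11*(-14))² = (9 + 154)² = 163² = 26569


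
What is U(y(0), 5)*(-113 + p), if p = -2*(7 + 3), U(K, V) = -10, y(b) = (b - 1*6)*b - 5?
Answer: 1330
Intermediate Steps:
y(b) = -5 + b*(-6 + b) (y(b) = (b - 6)*b - 5 = (-6 + b)*b - 5 = b*(-6 + b) - 5 = -5 + b*(-6 + b))
p = -20 (p = -2*10 = -20)
U(y(0), 5)*(-113 + p) = -10*(-113 - 20) = -10*(-133) = 1330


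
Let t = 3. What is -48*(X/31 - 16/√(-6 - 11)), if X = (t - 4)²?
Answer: -48/31 - 768*I*√17/17 ≈ -1.5484 - 186.27*I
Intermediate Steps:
X = 1 (X = (3 - 4)² = (-1)² = 1)
-48*(X/31 - 16/√(-6 - 11)) = -48*(1/31 - 16/√(-6 - 11)) = -48*(1*(1/31) - 16*(-I*√17/17)) = -48*(1/31 - 16*(-I*√17/17)) = -48*(1/31 - (-16)*I*√17/17) = -48*(1/31 + 16*I*√17/17) = -48/31 - 768*I*√17/17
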